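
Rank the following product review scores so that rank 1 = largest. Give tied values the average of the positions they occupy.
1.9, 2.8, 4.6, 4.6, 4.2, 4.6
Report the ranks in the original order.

6, 5, 2, 2, 4, 2

Sorted (descending): 4.6, 4.6, 4.6, 4.2, 2.8, 1.9
The 3 values of 4.6 occupy positions 1–3 → average rank 2.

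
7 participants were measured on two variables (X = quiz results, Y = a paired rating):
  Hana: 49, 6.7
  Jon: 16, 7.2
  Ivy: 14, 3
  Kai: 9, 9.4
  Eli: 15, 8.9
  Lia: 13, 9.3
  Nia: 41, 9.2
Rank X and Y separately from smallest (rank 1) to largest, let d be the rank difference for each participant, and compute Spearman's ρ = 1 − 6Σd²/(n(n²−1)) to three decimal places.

Ranks of variable 1: 7, 5, 3, 1, 4, 2, 6
Ranks of variable 2: 2, 3, 1, 7, 4, 6, 5
d = r₁ − r₂: 5, 2, 2, -6, 0, -4, 1
d²: 25, 4, 4, 36, 0, 16, 1; Σd² = 86
ρ = 1 − 6·86/(7·48) = 1 − 516/336 = -0.536

-0.536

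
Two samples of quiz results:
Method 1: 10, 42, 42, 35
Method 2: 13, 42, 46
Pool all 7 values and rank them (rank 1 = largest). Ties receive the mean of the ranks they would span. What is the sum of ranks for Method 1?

18

Sorted (descending): 46, 42, 42, 42, 35, 13, 10
The 3 values of 42 occupy positions 2–4 → average rank 3.
Method 1 values → pooled ranks: 10→7, 42→3, 42→3, 35→5
Rank sum = 7 + 3 + 3 + 5 = 18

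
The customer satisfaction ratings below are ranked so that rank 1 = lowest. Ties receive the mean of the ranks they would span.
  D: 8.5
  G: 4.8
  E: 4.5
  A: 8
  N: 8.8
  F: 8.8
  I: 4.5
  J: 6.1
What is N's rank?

7.5

Sorted (ascending): 4.5, 4.5, 4.8, 6.1, 8, 8.5, 8.8, 8.8
The 2 values of 4.5 occupy positions 1–2 → average rank (1+2)/2 = 1.5.
The 2 values of 8.8 occupy positions 7–8 → average rank (7+8)/2 = 7.5.
N has value 8.8 → rank 7.5.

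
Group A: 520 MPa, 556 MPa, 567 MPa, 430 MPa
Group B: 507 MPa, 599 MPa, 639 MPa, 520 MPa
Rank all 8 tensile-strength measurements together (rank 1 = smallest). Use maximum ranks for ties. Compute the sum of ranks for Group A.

16

Sorted (ascending): 430, 507, 520, 520, 556, 567, 599, 639
The 2 values of 520 occupy positions 3–4 → each gets rank 4.
Group A values → pooled ranks: 520→4, 556→5, 567→6, 430→1
Rank sum = 4 + 5 + 6 + 1 = 16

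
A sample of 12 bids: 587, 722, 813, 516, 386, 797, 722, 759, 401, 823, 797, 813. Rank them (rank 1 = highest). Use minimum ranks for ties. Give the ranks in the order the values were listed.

Sorted (descending): 823, 813, 813, 797, 797, 759, 722, 722, 587, 516, 401, 386
The 2 values of 813 occupy positions 2–3 → each gets rank 2.
The 2 values of 797 occupy positions 4–5 → each gets rank 4.
The 2 values of 722 occupy positions 7–8 → each gets rank 7.

9, 7, 2, 10, 12, 4, 7, 6, 11, 1, 4, 2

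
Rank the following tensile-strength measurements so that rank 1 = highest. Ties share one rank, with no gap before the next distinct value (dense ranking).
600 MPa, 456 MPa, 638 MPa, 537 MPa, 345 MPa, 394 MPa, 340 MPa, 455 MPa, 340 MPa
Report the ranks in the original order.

Sorted (descending): 638, 600, 537, 456, 455, 394, 345, 340, 340
The 2 values of 340 share dense rank 8.
Remaining distinct values take the next consecutive integers.

2, 4, 1, 3, 7, 6, 8, 5, 8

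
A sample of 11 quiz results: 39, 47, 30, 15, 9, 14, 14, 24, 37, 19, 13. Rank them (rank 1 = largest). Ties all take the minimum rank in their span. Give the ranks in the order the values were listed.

Sorted (descending): 47, 39, 37, 30, 24, 19, 15, 14, 14, 13, 9
The 2 values of 14 occupy positions 8–9 → each gets rank 8.

2, 1, 4, 7, 11, 8, 8, 5, 3, 6, 10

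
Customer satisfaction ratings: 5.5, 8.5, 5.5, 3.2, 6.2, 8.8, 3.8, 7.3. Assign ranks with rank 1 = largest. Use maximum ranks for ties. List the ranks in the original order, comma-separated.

Sorted (descending): 8.8, 8.5, 7.3, 6.2, 5.5, 5.5, 3.8, 3.2
The 2 values of 5.5 occupy positions 5–6 → each gets rank 6.

6, 2, 6, 8, 4, 1, 7, 3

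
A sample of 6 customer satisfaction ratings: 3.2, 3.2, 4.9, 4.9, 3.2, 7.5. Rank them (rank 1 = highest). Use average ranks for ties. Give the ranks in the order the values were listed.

Sorted (descending): 7.5, 4.9, 4.9, 3.2, 3.2, 3.2
The 2 values of 4.9 occupy positions 2–3 → average rank (2+3)/2 = 2.5.
The 3 values of 3.2 occupy positions 4–6 → average rank 5.

5, 5, 2.5, 2.5, 5, 1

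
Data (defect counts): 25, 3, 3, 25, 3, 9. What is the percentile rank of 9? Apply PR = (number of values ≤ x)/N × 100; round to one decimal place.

N = 6.
Strictly below 9: 3. Equal to 9: 1.
PR = 4/6 × 100 = 66.7

66.7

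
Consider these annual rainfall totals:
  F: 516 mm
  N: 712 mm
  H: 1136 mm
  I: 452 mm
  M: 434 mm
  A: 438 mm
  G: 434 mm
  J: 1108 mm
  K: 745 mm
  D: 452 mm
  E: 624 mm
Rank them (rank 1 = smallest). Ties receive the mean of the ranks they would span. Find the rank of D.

4.5

Sorted (ascending): 434, 434, 438, 452, 452, 516, 624, 712, 745, 1108, 1136
The 2 values of 434 occupy positions 1–2 → average rank (1+2)/2 = 1.5.
The 2 values of 452 occupy positions 4–5 → average rank (4+5)/2 = 4.5.
D has value 452 mm → rank 4.5.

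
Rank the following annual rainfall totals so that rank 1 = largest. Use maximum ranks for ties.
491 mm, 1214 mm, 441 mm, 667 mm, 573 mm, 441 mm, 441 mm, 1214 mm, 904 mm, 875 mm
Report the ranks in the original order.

Sorted (descending): 1214, 1214, 904, 875, 667, 573, 491, 441, 441, 441
The 2 values of 1214 occupy positions 1–2 → each gets rank 2.
The 3 values of 441 occupy positions 8–10 → each gets rank 10.

7, 2, 10, 5, 6, 10, 10, 2, 3, 4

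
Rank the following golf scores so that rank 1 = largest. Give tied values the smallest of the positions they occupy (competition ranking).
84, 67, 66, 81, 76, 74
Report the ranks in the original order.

Sorted (descending): 84, 81, 76, 74, 67, 66
No ties — each value takes its position as its rank.

1, 5, 6, 2, 3, 4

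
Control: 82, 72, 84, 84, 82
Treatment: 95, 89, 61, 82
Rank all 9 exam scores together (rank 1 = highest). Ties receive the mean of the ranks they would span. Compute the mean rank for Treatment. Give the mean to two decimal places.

4.50

Sorted (descending): 95, 89, 84, 84, 82, 82, 82, 72, 61
The 2 values of 84 occupy positions 3–4 → average rank (3+4)/2 = 3.5.
The 3 values of 82 occupy positions 5–7 → average rank 6.
Treatment values → pooled ranks: 95→1, 89→2, 61→9, 82→6
Mean rank = (1 + 2 + 9 + 6) / 4 = 4.50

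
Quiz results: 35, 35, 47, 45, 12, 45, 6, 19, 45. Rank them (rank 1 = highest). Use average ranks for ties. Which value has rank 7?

19

Sorted (descending): 47, 45, 45, 45, 35, 35, 19, 12, 6
The 3 values of 45 occupy positions 2–4 → average rank 3.
The 2 values of 35 occupy positions 5–6 → average rank (5+6)/2 = 5.5.
Rank 7 → value 19.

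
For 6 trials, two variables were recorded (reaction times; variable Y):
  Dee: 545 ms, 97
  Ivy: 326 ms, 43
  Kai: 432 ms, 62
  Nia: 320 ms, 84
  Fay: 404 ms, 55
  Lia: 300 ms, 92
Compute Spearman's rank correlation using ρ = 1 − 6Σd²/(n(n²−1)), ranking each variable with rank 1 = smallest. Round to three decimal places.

0.086

Ranks of variable 1: 6, 3, 5, 2, 4, 1
Ranks of variable 2: 6, 1, 3, 4, 2, 5
d = r₁ − r₂: 0, 2, 2, -2, 2, -4
d²: 0, 4, 4, 4, 4, 16; Σd² = 32
ρ = 1 − 6·32/(6·35) = 1 − 192/210 = 0.086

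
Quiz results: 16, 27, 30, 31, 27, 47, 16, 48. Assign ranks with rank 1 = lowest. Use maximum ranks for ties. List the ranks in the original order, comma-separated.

2, 4, 5, 6, 4, 7, 2, 8

Sorted (ascending): 16, 16, 27, 27, 30, 31, 47, 48
The 2 values of 16 occupy positions 1–2 → each gets rank 2.
The 2 values of 27 occupy positions 3–4 → each gets rank 4.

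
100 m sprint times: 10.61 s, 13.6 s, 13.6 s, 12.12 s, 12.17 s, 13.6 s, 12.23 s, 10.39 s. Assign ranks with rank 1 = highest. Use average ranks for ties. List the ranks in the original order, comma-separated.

7, 2, 2, 6, 5, 2, 4, 8

Sorted (descending): 13.6, 13.6, 13.6, 12.23, 12.17, 12.12, 10.61, 10.39
The 3 values of 13.6 occupy positions 1–3 → average rank 2.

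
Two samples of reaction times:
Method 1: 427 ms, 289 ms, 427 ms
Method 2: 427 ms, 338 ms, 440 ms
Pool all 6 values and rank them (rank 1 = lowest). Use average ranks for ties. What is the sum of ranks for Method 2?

12

Sorted (ascending): 289, 338, 427, 427, 427, 440
The 3 values of 427 occupy positions 3–5 → average rank 4.
Method 2 values → pooled ranks: 427→4, 338→2, 440→6
Rank sum = 4 + 2 + 6 = 12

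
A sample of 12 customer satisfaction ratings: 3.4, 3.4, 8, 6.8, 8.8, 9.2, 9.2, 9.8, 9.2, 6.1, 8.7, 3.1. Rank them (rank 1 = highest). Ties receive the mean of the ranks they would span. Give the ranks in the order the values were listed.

Sorted (descending): 9.8, 9.2, 9.2, 9.2, 8.8, 8.7, 8, 6.8, 6.1, 3.4, 3.4, 3.1
The 3 values of 9.2 occupy positions 2–4 → average rank 3.
The 2 values of 3.4 occupy positions 10–11 → average rank (10+11)/2 = 10.5.

10.5, 10.5, 7, 8, 5, 3, 3, 1, 3, 9, 6, 12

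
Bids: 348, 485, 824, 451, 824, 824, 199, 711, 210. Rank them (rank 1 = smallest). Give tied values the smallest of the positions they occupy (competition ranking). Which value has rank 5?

485

Sorted (ascending): 199, 210, 348, 451, 485, 711, 824, 824, 824
The 3 values of 824 occupy positions 7–9 → each gets rank 7.
Rank 5 → value 485.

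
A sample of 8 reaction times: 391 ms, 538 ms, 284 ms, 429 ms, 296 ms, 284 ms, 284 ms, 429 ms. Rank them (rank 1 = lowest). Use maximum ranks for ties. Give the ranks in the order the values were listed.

Sorted (ascending): 284, 284, 284, 296, 391, 429, 429, 538
The 3 values of 284 occupy positions 1–3 → each gets rank 3.
The 2 values of 429 occupy positions 6–7 → each gets rank 7.

5, 8, 3, 7, 4, 3, 3, 7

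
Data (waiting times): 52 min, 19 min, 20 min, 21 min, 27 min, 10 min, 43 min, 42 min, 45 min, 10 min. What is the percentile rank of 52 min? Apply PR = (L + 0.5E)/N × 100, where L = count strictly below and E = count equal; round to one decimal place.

N = 10.
Strictly below 52: 9. Equal to 52: 1.
PR = (9 + 0.5·1)/10 × 100 = 95.0

95.0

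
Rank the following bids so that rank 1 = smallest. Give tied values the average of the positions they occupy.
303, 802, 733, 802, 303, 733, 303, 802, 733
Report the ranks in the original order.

2, 8, 5, 8, 2, 5, 2, 8, 5

Sorted (ascending): 303, 303, 303, 733, 733, 733, 802, 802, 802
The 3 values of 303 occupy positions 1–3 → average rank 2.
The 3 values of 733 occupy positions 4–6 → average rank 5.
The 3 values of 802 occupy positions 7–9 → average rank 8.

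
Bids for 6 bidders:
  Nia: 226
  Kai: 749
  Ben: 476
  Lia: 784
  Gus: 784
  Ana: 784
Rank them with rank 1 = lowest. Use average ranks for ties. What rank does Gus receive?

Sorted (ascending): 226, 476, 749, 784, 784, 784
The 3 values of 784 occupy positions 4–6 → average rank 5.
Gus has value 784 → rank 5.

5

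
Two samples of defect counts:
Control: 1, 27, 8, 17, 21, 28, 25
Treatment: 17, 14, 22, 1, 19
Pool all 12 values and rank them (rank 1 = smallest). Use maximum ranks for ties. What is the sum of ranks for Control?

Sorted (ascending): 1, 1, 8, 14, 17, 17, 19, 21, 22, 25, 27, 28
The 2 values of 1 occupy positions 1–2 → each gets rank 2.
The 2 values of 17 occupy positions 5–6 → each gets rank 6.
Control values → pooled ranks: 1→2, 27→11, 8→3, 17→6, 21→8, 28→12, 25→10
Rank sum = 2 + 11 + 3 + 6 + 8 + 12 + 10 = 52

52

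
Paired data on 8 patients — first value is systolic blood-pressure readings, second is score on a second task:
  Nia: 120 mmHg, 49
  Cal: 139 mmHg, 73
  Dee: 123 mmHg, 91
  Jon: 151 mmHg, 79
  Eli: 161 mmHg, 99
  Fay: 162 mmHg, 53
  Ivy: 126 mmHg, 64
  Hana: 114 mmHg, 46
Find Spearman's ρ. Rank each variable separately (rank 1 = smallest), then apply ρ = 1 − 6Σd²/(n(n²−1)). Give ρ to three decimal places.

0.500

Ranks of variable 1: 2, 5, 3, 6, 7, 8, 4, 1
Ranks of variable 2: 2, 5, 7, 6, 8, 3, 4, 1
d = r₁ − r₂: 0, 0, -4, 0, -1, 5, 0, 0
d²: 0, 0, 16, 0, 1, 25, 0, 0; Σd² = 42
ρ = 1 − 6·42/(8·63) = 1 − 252/504 = 0.500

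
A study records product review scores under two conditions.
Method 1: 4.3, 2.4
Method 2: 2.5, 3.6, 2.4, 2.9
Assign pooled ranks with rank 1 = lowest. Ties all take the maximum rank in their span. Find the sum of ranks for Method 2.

14

Sorted (ascending): 2.4, 2.4, 2.5, 2.9, 3.6, 4.3
The 2 values of 2.4 occupy positions 1–2 → each gets rank 2.
Method 2 values → pooled ranks: 2.5→3, 3.6→5, 2.4→2, 2.9→4
Rank sum = 3 + 5 + 2 + 4 = 14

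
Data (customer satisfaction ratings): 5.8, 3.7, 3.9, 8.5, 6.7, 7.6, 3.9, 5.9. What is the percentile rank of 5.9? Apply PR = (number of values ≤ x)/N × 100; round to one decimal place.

62.5

N = 8.
Strictly below 5.9: 4. Equal to 5.9: 1.
PR = 5/8 × 100 = 62.5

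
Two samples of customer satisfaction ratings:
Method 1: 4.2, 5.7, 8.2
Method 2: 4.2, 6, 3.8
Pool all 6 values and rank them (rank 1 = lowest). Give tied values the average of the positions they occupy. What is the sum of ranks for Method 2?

Sorted (ascending): 3.8, 4.2, 4.2, 5.7, 6, 8.2
The 2 values of 4.2 occupy positions 2–3 → average rank (2+3)/2 = 2.5.
Method 2 values → pooled ranks: 4.2→2.5, 6→5, 3.8→1
Rank sum = 2.5 + 5 + 1 = 8.5

8.5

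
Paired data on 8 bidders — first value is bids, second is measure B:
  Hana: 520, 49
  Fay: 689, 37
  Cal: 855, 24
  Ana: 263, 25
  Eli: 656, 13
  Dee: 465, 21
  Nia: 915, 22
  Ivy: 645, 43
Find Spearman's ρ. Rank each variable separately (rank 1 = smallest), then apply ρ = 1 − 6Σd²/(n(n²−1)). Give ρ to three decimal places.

-0.190

Ranks of variable 1: 3, 6, 7, 1, 5, 2, 8, 4
Ranks of variable 2: 8, 6, 4, 5, 1, 2, 3, 7
d = r₁ − r₂: -5, 0, 3, -4, 4, 0, 5, -3
d²: 25, 0, 9, 16, 16, 0, 25, 9; Σd² = 100
ρ = 1 − 6·100/(8·63) = 1 − 600/504 = -0.190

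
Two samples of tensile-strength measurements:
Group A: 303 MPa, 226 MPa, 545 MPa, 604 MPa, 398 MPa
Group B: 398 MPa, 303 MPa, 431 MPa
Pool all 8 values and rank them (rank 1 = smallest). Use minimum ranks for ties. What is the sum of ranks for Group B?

12

Sorted (ascending): 226, 303, 303, 398, 398, 431, 545, 604
The 2 values of 303 occupy positions 2–3 → each gets rank 2.
The 2 values of 398 occupy positions 4–5 → each gets rank 4.
Group B values → pooled ranks: 398→4, 303→2, 431→6
Rank sum = 4 + 2 + 6 = 12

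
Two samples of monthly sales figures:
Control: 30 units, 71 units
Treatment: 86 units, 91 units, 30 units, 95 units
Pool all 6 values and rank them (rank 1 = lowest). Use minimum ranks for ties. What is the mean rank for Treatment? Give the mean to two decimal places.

4.00

Sorted (ascending): 30, 30, 71, 86, 91, 95
The 2 values of 30 occupy positions 1–2 → each gets rank 1.
Treatment values → pooled ranks: 86→4, 91→5, 30→1, 95→6
Mean rank = (4 + 5 + 1 + 6) / 4 = 4.00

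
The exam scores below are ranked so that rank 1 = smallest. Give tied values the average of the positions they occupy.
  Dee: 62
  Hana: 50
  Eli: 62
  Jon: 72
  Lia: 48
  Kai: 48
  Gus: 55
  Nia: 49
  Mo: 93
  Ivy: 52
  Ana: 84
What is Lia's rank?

1.5

Sorted (ascending): 48, 48, 49, 50, 52, 55, 62, 62, 72, 84, 93
The 2 values of 48 occupy positions 1–2 → average rank (1+2)/2 = 1.5.
The 2 values of 62 occupy positions 7–8 → average rank (7+8)/2 = 7.5.
Lia has value 48 → rank 1.5.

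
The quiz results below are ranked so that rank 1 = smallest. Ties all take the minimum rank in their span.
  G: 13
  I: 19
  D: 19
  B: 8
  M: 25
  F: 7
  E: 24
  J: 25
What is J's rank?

7

Sorted (ascending): 7, 8, 13, 19, 19, 24, 25, 25
The 2 values of 19 occupy positions 4–5 → each gets rank 4.
The 2 values of 25 occupy positions 7–8 → each gets rank 7.
J has value 25 → rank 7.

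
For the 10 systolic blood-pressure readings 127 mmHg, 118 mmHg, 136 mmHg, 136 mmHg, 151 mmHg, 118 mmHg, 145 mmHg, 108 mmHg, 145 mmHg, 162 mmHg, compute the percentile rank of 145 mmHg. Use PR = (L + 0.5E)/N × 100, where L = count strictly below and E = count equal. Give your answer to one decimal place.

N = 10.
Strictly below 145: 6. Equal to 145: 2.
PR = (6 + 0.5·2)/10 × 100 = 70.0

70.0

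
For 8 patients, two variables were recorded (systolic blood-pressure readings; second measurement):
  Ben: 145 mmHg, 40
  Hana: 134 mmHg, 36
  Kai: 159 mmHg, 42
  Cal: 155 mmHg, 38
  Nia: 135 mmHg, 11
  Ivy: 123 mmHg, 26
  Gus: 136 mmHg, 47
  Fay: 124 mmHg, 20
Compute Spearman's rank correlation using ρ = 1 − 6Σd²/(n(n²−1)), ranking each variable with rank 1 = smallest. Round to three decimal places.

0.667

Ranks of variable 1: 6, 3, 8, 7, 4, 1, 5, 2
Ranks of variable 2: 6, 4, 7, 5, 1, 3, 8, 2
d = r₁ − r₂: 0, -1, 1, 2, 3, -2, -3, 0
d²: 0, 1, 1, 4, 9, 4, 9, 0; Σd² = 28
ρ = 1 − 6·28/(8·63) = 1 − 168/504 = 0.667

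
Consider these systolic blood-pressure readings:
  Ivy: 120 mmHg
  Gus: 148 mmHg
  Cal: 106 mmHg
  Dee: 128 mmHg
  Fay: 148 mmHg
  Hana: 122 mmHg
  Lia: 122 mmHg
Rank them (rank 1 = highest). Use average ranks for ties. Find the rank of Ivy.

6

Sorted (descending): 148, 148, 128, 122, 122, 120, 106
The 2 values of 148 occupy positions 1–2 → average rank (1+2)/2 = 1.5.
The 2 values of 122 occupy positions 4–5 → average rank (4+5)/2 = 4.5.
Ivy has value 120 mmHg → rank 6.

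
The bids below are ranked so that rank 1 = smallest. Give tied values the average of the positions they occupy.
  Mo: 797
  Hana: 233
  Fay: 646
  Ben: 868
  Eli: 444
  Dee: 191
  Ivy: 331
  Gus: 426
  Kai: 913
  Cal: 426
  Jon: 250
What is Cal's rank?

5.5

Sorted (ascending): 191, 233, 250, 331, 426, 426, 444, 646, 797, 868, 913
The 2 values of 426 occupy positions 5–6 → average rank (5+6)/2 = 5.5.
Cal has value 426 → rank 5.5.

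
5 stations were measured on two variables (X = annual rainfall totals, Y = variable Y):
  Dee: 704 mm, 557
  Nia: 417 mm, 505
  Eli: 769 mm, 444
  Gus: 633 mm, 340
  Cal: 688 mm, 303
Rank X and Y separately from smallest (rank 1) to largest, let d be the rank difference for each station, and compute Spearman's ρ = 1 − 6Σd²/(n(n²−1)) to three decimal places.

Ranks of variable 1: 4, 1, 5, 2, 3
Ranks of variable 2: 5, 4, 3, 2, 1
d = r₁ − r₂: -1, -3, 2, 0, 2
d²: 1, 9, 4, 0, 4; Σd² = 18
ρ = 1 − 6·18/(5·24) = 1 − 108/120 = 0.100

0.100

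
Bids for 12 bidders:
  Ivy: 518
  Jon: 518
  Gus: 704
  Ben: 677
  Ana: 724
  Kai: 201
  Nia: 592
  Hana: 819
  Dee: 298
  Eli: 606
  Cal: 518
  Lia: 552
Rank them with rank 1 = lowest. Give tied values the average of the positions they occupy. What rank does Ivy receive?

4

Sorted (ascending): 201, 298, 518, 518, 518, 552, 592, 606, 677, 704, 724, 819
The 3 values of 518 occupy positions 3–5 → average rank 4.
Ivy has value 518 → rank 4.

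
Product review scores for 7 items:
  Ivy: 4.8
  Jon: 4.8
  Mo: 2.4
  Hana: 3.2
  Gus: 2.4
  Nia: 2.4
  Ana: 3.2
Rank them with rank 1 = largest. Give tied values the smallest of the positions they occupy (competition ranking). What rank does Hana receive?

3

Sorted (descending): 4.8, 4.8, 3.2, 3.2, 2.4, 2.4, 2.4
The 2 values of 4.8 occupy positions 1–2 → each gets rank 1.
The 2 values of 3.2 occupy positions 3–4 → each gets rank 3.
The 3 values of 2.4 occupy positions 5–7 → each gets rank 5.
Hana has value 3.2 → rank 3.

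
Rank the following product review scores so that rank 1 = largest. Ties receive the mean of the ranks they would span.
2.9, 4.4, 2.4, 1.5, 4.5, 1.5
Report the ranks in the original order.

Sorted (descending): 4.5, 4.4, 2.9, 2.4, 1.5, 1.5
The 2 values of 1.5 occupy positions 5–6 → average rank (5+6)/2 = 5.5.

3, 2, 4, 5.5, 1, 5.5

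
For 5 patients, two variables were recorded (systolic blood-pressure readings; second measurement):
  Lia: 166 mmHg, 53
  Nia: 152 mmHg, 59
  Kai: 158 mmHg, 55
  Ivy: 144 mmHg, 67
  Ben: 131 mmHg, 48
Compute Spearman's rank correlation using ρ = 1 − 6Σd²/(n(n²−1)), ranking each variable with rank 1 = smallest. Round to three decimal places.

Ranks of variable 1: 5, 3, 4, 2, 1
Ranks of variable 2: 2, 4, 3, 5, 1
d = r₁ − r₂: 3, -1, 1, -3, 0
d²: 9, 1, 1, 9, 0; Σd² = 20
ρ = 1 − 6·20/(5·24) = 1 − 120/120 = 0.000

0.000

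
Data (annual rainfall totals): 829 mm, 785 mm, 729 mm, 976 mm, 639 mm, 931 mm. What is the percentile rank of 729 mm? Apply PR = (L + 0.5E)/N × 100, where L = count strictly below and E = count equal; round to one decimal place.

25.0

N = 6.
Strictly below 729: 1. Equal to 729: 1.
PR = (1 + 0.5·1)/6 × 100 = 25.0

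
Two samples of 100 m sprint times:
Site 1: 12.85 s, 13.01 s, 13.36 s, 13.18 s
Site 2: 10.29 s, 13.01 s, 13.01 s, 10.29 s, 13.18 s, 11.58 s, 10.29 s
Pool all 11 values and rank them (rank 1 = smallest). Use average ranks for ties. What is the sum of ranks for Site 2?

Sorted (ascending): 10.29, 10.29, 10.29, 11.58, 12.85, 13.01, 13.01, 13.01, 13.18, 13.18, 13.36
The 3 values of 10.29 occupy positions 1–3 → average rank 2.
The 3 values of 13.01 occupy positions 6–8 → average rank 7.
The 2 values of 13.18 occupy positions 9–10 → average rank (9+10)/2 = 9.5.
Site 2 values → pooled ranks: 10.29→2, 13.01→7, 13.01→7, 10.29→2, 13.18→9.5, 11.58→4, 10.29→2
Rank sum = 2 + 7 + 7 + 2 + 9.5 + 4 + 2 = 33.5

33.5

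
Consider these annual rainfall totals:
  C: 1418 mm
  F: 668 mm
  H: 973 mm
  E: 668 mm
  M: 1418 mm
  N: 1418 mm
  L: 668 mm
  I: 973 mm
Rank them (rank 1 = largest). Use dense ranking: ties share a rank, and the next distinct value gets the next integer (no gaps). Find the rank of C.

Sorted (descending): 1418, 1418, 1418, 973, 973, 668, 668, 668
The 3 values of 1418 share dense rank 1.
The 2 values of 973 share dense rank 2.
The 3 values of 668 share dense rank 3.
C has value 1418 mm → rank 1.

1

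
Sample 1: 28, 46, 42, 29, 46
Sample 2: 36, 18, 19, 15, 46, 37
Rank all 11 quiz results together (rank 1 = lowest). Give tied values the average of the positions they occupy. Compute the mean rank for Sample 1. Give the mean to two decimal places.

Sorted (ascending): 15, 18, 19, 28, 29, 36, 37, 42, 46, 46, 46
The 3 values of 46 occupy positions 9–11 → average rank 10.
Sample 1 values → pooled ranks: 28→4, 46→10, 42→8, 29→5, 46→10
Mean rank = (4 + 10 + 8 + 5 + 10) / 5 = 7.40

7.40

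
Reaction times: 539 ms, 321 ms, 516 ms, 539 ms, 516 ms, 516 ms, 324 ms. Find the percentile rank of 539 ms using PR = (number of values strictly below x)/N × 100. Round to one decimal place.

71.4

N = 7.
Strictly below 539: 5. Equal to 539: 2.
PR = 5/7 × 100 = 71.4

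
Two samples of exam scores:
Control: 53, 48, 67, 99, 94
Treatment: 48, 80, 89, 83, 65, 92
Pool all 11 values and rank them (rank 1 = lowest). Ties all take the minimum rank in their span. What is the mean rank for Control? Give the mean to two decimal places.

6.00

Sorted (ascending): 48, 48, 53, 65, 67, 80, 83, 89, 92, 94, 99
The 2 values of 48 occupy positions 1–2 → each gets rank 1.
Control values → pooled ranks: 53→3, 48→1, 67→5, 99→11, 94→10
Mean rank = (3 + 1 + 5 + 11 + 10) / 5 = 6.00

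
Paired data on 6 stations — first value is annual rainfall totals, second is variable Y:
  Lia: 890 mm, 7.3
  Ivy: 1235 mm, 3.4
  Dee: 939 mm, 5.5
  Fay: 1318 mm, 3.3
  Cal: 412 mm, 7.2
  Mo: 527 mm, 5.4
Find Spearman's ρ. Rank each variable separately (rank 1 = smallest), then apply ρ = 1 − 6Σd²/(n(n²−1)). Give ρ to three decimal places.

Ranks of variable 1: 3, 5, 4, 6, 1, 2
Ranks of variable 2: 6, 2, 4, 1, 5, 3
d = r₁ − r₂: -3, 3, 0, 5, -4, -1
d²: 9, 9, 0, 25, 16, 1; Σd² = 60
ρ = 1 − 6·60/(6·35) = 1 − 360/210 = -0.714

-0.714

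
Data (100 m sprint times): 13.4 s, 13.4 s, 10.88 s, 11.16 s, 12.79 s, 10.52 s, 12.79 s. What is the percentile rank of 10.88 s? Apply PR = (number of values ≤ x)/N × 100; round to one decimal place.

N = 7.
Strictly below 10.88: 1. Equal to 10.88: 1.
PR = 2/7 × 100 = 28.6

28.6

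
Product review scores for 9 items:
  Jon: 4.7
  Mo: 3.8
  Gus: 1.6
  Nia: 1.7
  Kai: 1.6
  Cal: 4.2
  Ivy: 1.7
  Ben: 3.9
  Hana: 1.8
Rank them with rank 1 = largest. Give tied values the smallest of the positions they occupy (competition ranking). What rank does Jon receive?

1

Sorted (descending): 4.7, 4.2, 3.9, 3.8, 1.8, 1.7, 1.7, 1.6, 1.6
The 2 values of 1.7 occupy positions 6–7 → each gets rank 6.
The 2 values of 1.6 occupy positions 8–9 → each gets rank 8.
Jon has value 4.7 → rank 1.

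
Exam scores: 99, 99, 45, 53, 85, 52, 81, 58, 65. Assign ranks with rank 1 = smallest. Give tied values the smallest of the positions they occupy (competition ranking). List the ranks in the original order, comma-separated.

Sorted (ascending): 45, 52, 53, 58, 65, 81, 85, 99, 99
The 2 values of 99 occupy positions 8–9 → each gets rank 8.

8, 8, 1, 3, 7, 2, 6, 4, 5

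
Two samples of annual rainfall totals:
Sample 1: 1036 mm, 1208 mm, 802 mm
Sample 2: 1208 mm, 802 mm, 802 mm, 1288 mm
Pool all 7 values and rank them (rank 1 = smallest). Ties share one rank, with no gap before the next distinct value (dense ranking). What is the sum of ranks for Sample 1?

Sorted (ascending): 802, 802, 802, 1036, 1208, 1208, 1288
The 3 values of 802 share dense rank 1.
The 2 values of 1208 share dense rank 3.
Remaining distinct values take the next consecutive integers.
Sample 1 values → pooled ranks: 1036→2, 1208→3, 802→1
Rank sum = 2 + 3 + 1 = 6

6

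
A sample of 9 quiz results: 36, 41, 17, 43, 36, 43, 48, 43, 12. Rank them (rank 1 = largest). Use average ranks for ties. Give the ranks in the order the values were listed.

Sorted (descending): 48, 43, 43, 43, 41, 36, 36, 17, 12
The 3 values of 43 occupy positions 2–4 → average rank 3.
The 2 values of 36 occupy positions 6–7 → average rank (6+7)/2 = 6.5.

6.5, 5, 8, 3, 6.5, 3, 1, 3, 9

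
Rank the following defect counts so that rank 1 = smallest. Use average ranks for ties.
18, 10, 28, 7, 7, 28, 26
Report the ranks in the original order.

Sorted (ascending): 7, 7, 10, 18, 26, 28, 28
The 2 values of 7 occupy positions 1–2 → average rank (1+2)/2 = 1.5.
The 2 values of 28 occupy positions 6–7 → average rank (6+7)/2 = 6.5.

4, 3, 6.5, 1.5, 1.5, 6.5, 5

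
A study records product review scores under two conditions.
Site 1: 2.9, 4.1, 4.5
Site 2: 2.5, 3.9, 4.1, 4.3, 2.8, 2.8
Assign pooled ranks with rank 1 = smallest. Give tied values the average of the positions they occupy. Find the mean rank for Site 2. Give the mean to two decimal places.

4.25

Sorted (ascending): 2.5, 2.8, 2.8, 2.9, 3.9, 4.1, 4.1, 4.3, 4.5
The 2 values of 2.8 occupy positions 2–3 → average rank (2+3)/2 = 2.5.
The 2 values of 4.1 occupy positions 6–7 → average rank (6+7)/2 = 6.5.
Site 2 values → pooled ranks: 2.5→1, 3.9→5, 4.1→6.5, 4.3→8, 2.8→2.5, 2.8→2.5
Mean rank = (1 + 5 + 6.5 + 8 + 2.5 + 2.5) / 6 = 4.25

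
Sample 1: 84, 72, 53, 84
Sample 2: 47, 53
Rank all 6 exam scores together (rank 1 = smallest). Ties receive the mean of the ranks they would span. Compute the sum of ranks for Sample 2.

3.5

Sorted (ascending): 47, 53, 53, 72, 84, 84
The 2 values of 53 occupy positions 2–3 → average rank (2+3)/2 = 2.5.
The 2 values of 84 occupy positions 5–6 → average rank (5+6)/2 = 5.5.
Sample 2 values → pooled ranks: 47→1, 53→2.5
Rank sum = 1 + 2.5 = 3.5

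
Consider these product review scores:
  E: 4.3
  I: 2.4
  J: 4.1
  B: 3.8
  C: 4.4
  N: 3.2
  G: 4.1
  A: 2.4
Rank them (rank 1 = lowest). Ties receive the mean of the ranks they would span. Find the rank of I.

Sorted (ascending): 2.4, 2.4, 3.2, 3.8, 4.1, 4.1, 4.3, 4.4
The 2 values of 2.4 occupy positions 1–2 → average rank (1+2)/2 = 1.5.
The 2 values of 4.1 occupy positions 5–6 → average rank (5+6)/2 = 5.5.
I has value 2.4 → rank 1.5.

1.5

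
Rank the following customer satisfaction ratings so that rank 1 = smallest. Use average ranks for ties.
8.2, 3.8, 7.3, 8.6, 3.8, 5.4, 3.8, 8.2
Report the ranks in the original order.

Sorted (ascending): 3.8, 3.8, 3.8, 5.4, 7.3, 8.2, 8.2, 8.6
The 3 values of 3.8 occupy positions 1–3 → average rank 2.
The 2 values of 8.2 occupy positions 6–7 → average rank (6+7)/2 = 6.5.

6.5, 2, 5, 8, 2, 4, 2, 6.5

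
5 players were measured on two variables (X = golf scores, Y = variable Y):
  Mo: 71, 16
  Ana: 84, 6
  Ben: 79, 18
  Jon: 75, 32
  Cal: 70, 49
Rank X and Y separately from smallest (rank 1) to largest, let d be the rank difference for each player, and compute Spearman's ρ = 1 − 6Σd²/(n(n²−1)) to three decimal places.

-0.700

Ranks of variable 1: 2, 5, 4, 3, 1
Ranks of variable 2: 2, 1, 3, 4, 5
d = r₁ − r₂: 0, 4, 1, -1, -4
d²: 0, 16, 1, 1, 16; Σd² = 34
ρ = 1 − 6·34/(5·24) = 1 − 204/120 = -0.700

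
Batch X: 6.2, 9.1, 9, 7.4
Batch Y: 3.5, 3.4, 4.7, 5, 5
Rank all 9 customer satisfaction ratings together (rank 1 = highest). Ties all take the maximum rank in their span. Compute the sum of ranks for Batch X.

Sorted (descending): 9.1, 9, 7.4, 6.2, 5, 5, 4.7, 3.5, 3.4
The 2 values of 5 occupy positions 5–6 → each gets rank 6.
Batch X values → pooled ranks: 6.2→4, 9.1→1, 9→2, 7.4→3
Rank sum = 4 + 1 + 2 + 3 = 10

10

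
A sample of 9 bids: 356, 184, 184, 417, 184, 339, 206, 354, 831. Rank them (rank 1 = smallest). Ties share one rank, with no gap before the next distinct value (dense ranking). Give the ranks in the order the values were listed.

5, 1, 1, 6, 1, 3, 2, 4, 7

Sorted (ascending): 184, 184, 184, 206, 339, 354, 356, 417, 831
The 3 values of 184 share dense rank 1.
Remaining distinct values take the next consecutive integers.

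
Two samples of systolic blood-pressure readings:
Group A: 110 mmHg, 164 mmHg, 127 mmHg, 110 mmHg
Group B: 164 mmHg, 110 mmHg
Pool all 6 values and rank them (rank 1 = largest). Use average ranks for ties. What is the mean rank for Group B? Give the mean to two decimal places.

3.25

Sorted (descending): 164, 164, 127, 110, 110, 110
The 2 values of 164 occupy positions 1–2 → average rank (1+2)/2 = 1.5.
The 3 values of 110 occupy positions 4–6 → average rank 5.
Group B values → pooled ranks: 164→1.5, 110→5
Mean rank = (1.5 + 5) / 2 = 3.25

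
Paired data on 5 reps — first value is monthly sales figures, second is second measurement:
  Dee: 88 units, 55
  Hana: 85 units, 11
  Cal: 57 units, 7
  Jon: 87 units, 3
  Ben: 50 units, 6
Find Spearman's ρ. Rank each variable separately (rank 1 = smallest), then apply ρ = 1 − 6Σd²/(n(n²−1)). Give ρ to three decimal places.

Ranks of variable 1: 5, 3, 2, 4, 1
Ranks of variable 2: 5, 4, 3, 1, 2
d = r₁ − r₂: 0, -1, -1, 3, -1
d²: 0, 1, 1, 9, 1; Σd² = 12
ρ = 1 − 6·12/(5·24) = 1 − 72/120 = 0.400

0.400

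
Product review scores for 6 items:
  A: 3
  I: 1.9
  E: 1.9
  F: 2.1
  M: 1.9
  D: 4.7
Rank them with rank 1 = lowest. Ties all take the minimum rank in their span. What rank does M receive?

1

Sorted (ascending): 1.9, 1.9, 1.9, 2.1, 3, 4.7
The 3 values of 1.9 occupy positions 1–3 → each gets rank 1.
M has value 1.9 → rank 1.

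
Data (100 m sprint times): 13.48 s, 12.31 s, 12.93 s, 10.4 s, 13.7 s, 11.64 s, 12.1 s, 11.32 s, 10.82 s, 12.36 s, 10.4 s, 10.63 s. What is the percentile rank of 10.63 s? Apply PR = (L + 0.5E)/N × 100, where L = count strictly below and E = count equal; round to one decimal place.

20.8

N = 12.
Strictly below 10.63: 2. Equal to 10.63: 1.
PR = (2 + 0.5·1)/12 × 100 = 20.8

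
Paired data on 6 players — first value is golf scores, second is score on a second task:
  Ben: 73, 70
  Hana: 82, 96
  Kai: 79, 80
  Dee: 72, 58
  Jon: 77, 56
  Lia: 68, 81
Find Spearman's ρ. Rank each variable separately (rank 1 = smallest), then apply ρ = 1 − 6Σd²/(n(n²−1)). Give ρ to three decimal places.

0.257

Ranks of variable 1: 3, 6, 5, 2, 4, 1
Ranks of variable 2: 3, 6, 4, 2, 1, 5
d = r₁ − r₂: 0, 0, 1, 0, 3, -4
d²: 0, 0, 1, 0, 9, 16; Σd² = 26
ρ = 1 − 6·26/(6·35) = 1 − 156/210 = 0.257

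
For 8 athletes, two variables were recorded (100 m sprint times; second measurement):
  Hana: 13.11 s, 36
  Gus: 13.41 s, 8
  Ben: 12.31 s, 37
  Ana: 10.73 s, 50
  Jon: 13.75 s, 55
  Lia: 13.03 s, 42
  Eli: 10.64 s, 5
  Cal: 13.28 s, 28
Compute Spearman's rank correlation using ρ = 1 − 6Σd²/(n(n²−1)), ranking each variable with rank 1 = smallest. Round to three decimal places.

0.190

Ranks of variable 1: 5, 7, 3, 2, 8, 4, 1, 6
Ranks of variable 2: 4, 2, 5, 7, 8, 6, 1, 3
d = r₁ − r₂: 1, 5, -2, -5, 0, -2, 0, 3
d²: 1, 25, 4, 25, 0, 4, 0, 9; Σd² = 68
ρ = 1 − 6·68/(8·63) = 1 − 408/504 = 0.190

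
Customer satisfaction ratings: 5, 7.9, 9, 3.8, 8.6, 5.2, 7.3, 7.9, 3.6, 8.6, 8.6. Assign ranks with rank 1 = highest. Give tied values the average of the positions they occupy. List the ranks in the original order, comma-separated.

9, 5.5, 1, 10, 3, 8, 7, 5.5, 11, 3, 3

Sorted (descending): 9, 8.6, 8.6, 8.6, 7.9, 7.9, 7.3, 5.2, 5, 3.8, 3.6
The 3 values of 8.6 occupy positions 2–4 → average rank 3.
The 2 values of 7.9 occupy positions 5–6 → average rank (5+6)/2 = 5.5.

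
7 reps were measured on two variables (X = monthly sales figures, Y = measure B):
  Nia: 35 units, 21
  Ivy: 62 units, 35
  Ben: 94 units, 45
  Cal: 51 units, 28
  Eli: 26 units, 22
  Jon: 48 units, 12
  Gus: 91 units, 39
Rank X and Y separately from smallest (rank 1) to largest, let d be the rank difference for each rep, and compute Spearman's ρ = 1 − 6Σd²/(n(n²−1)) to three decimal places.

0.857

Ranks of variable 1: 2, 5, 7, 4, 1, 3, 6
Ranks of variable 2: 2, 5, 7, 4, 3, 1, 6
d = r₁ − r₂: 0, 0, 0, 0, -2, 2, 0
d²: 0, 0, 0, 0, 4, 4, 0; Σd² = 8
ρ = 1 − 6·8/(7·48) = 1 − 48/336 = 0.857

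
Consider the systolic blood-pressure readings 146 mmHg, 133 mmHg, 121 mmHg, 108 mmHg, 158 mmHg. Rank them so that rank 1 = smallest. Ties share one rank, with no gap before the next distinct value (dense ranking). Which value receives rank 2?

121

Sorted (ascending): 108, 121, 133, 146, 158
No ties — each value takes its position as its rank.
Rank 2 → value 121.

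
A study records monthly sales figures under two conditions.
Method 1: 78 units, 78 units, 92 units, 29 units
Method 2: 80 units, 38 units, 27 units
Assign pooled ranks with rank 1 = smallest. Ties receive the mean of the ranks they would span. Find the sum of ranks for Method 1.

Sorted (ascending): 27, 29, 38, 78, 78, 80, 92
The 2 values of 78 occupy positions 4–5 → average rank (4+5)/2 = 4.5.
Method 1 values → pooled ranks: 78→4.5, 78→4.5, 92→7, 29→2
Rank sum = 4.5 + 4.5 + 7 + 2 = 18

18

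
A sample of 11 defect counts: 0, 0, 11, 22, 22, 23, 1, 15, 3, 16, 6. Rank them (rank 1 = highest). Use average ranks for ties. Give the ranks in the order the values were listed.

10.5, 10.5, 6, 2.5, 2.5, 1, 9, 5, 8, 4, 7

Sorted (descending): 23, 22, 22, 16, 15, 11, 6, 3, 1, 0, 0
The 2 values of 22 occupy positions 2–3 → average rank (2+3)/2 = 2.5.
The 2 values of 0 occupy positions 10–11 → average rank (10+11)/2 = 10.5.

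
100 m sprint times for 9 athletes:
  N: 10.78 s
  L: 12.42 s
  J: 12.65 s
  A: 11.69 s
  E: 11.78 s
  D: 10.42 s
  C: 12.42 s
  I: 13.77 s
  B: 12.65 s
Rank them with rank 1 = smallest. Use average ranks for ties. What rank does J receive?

Sorted (ascending): 10.42, 10.78, 11.69, 11.78, 12.42, 12.42, 12.65, 12.65, 13.77
The 2 values of 12.42 occupy positions 5–6 → average rank (5+6)/2 = 5.5.
The 2 values of 12.65 occupy positions 7–8 → average rank (7+8)/2 = 7.5.
J has value 12.65 s → rank 7.5.

7.5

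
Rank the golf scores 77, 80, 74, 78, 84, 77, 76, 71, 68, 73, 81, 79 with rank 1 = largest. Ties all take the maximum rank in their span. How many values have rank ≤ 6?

5

Sorted (descending): 84, 81, 80, 79, 78, 77, 77, 76, 74, 73, 71, 68
The 2 values of 77 occupy positions 6–7 → each gets rank 7.
Ranks ≤ 6: {1, 2, 3, 4, 5} → 5 values.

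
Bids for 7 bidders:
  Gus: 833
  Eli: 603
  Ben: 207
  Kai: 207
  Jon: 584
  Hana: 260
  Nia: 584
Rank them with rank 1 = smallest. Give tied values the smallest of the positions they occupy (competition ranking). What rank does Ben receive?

Sorted (ascending): 207, 207, 260, 584, 584, 603, 833
The 2 values of 207 occupy positions 1–2 → each gets rank 1.
The 2 values of 584 occupy positions 4–5 → each gets rank 4.
Ben has value 207 → rank 1.

1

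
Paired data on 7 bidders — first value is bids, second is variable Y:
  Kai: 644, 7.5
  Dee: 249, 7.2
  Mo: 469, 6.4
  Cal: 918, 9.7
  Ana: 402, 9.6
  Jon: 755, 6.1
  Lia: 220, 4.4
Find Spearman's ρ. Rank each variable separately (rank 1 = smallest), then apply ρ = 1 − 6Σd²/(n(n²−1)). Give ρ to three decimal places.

0.464

Ranks of variable 1: 5, 2, 4, 7, 3, 6, 1
Ranks of variable 2: 5, 4, 3, 7, 6, 2, 1
d = r₁ − r₂: 0, -2, 1, 0, -3, 4, 0
d²: 0, 4, 1, 0, 9, 16, 0; Σd² = 30
ρ = 1 − 6·30/(7·48) = 1 − 180/336 = 0.464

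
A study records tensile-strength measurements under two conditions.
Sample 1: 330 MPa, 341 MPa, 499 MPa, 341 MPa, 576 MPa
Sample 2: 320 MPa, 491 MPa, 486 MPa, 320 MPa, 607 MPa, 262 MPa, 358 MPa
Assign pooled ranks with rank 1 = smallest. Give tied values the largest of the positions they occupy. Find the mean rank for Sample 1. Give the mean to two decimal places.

7.40

Sorted (ascending): 262, 320, 320, 330, 341, 341, 358, 486, 491, 499, 576, 607
The 2 values of 320 occupy positions 2–3 → each gets rank 3.
The 2 values of 341 occupy positions 5–6 → each gets rank 6.
Sample 1 values → pooled ranks: 330→4, 341→6, 499→10, 341→6, 576→11
Mean rank = (4 + 6 + 10 + 6 + 11) / 5 = 7.40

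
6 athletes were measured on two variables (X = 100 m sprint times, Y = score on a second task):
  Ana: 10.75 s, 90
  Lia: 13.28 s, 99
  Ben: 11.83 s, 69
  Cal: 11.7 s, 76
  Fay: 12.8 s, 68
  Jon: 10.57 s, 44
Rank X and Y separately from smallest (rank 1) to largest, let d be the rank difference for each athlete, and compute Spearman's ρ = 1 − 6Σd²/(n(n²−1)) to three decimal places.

Ranks of variable 1: 2, 6, 4, 3, 5, 1
Ranks of variable 2: 5, 6, 3, 4, 2, 1
d = r₁ − r₂: -3, 0, 1, -1, 3, 0
d²: 9, 0, 1, 1, 9, 0; Σd² = 20
ρ = 1 − 6·20/(6·35) = 1 − 120/210 = 0.429

0.429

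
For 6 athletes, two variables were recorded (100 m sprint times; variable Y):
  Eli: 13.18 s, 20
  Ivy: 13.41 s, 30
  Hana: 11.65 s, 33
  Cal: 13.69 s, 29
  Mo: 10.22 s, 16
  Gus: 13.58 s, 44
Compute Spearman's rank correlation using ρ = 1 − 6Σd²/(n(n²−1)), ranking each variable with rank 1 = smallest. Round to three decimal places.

0.429

Ranks of variable 1: 3, 4, 2, 6, 1, 5
Ranks of variable 2: 2, 4, 5, 3, 1, 6
d = r₁ − r₂: 1, 0, -3, 3, 0, -1
d²: 1, 0, 9, 9, 0, 1; Σd² = 20
ρ = 1 − 6·20/(6·35) = 1 − 120/210 = 0.429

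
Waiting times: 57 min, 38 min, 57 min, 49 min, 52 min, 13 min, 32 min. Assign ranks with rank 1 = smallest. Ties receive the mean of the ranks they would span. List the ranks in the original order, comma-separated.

6.5, 3, 6.5, 4, 5, 1, 2

Sorted (ascending): 13, 32, 38, 49, 52, 57, 57
The 2 values of 57 occupy positions 6–7 → average rank (6+7)/2 = 6.5.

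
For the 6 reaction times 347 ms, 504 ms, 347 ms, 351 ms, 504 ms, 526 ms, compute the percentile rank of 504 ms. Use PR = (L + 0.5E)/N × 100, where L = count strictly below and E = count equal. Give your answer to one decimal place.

66.7

N = 6.
Strictly below 504: 3. Equal to 504: 2.
PR = (3 + 0.5·2)/6 × 100 = 66.7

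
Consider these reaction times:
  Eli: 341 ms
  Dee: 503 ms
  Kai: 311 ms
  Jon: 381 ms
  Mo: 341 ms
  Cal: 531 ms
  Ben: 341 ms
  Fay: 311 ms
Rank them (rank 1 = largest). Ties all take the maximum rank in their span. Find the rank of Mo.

6

Sorted (descending): 531, 503, 381, 341, 341, 341, 311, 311
The 3 values of 341 occupy positions 4–6 → each gets rank 6.
The 2 values of 311 occupy positions 7–8 → each gets rank 8.
Mo has value 341 ms → rank 6.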